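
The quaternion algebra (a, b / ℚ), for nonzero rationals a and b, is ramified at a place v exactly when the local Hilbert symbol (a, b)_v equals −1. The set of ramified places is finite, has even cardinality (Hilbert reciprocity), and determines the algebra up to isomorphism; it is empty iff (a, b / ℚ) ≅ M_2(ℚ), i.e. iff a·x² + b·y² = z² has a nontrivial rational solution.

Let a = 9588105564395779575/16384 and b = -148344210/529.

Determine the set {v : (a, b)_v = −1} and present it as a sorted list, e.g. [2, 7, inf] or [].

(a, b) ≡ (1463, -22610) mod (ℚ^×)²; places V = {2, 3, 5, 7, 11, 17, 19, 23, 31, ∞}.
(a,b)_5: α=2, u≡2; β=1, v≡2 (mod 5); (2|5)=-1, (2|5)=-1; sign (−1)^0·-1^1·-1^2 = -1.
(a,b)_17: α=2, u≡1; β=1, v≡2 (mod 17); (1|17)=+1, (2|17)=+1; sign (−1)^0·+1^1·+1^2 = +1.
(a,b)_2: α=-14, β=1; u≡7, v≡7 (mod 8); ε(u)ε(v)=1·1, αω(v)=-14·0, βω(u)=1·0; sum ≡ 1  ⇒  -1.
(a,b)_31: α=2, u≡3; β=0, v≡14 (mod 31); (3|31)=-1, (14|31)=+1; sign (−1)^0·-1^0·+1^2 = +1.
(a,b)_11: α=3, u≡5; β=0, v≡8 (mod 11); (5|11)=+1, (8|11)=-1; sign (−1)^0·+1^0·-1^3 = -1.
(a,b)_∞: sgn(1463)=+, sgn(-22610)=−, so +1.
(a,b)_3: α=2, u≡2; β=8, v≡1 (mod 3); (2|3)=-1, (1|3)=+1; sign (−1)^0·-1^8·+1^2 = +1.
(a,b)_19: α=3, u≡5; β=1, v≡5 (mod 19); (5|19)=+1, (5|19)=+1; sign (−1)^1·+1^1·+1^3 = -1.
(a,b)_23: α=0, u≡5; β=-2, v≡17 (mod 23); (5|23)=-1, (17|23)=-1; sign (−1)^0·-1^-2·-1^0 = +1.
(a,b)_7: α=5, u≡6; β=1, v≡2 (mod 7); (6|7)=-1, (2|7)=+1; sign (−1)^1·-1^1·+1^5 = +1.
Ram(1463, -22610) = {2, 5, 11, 19}; no ℚ_2-point on the conic.

[2, 5, 11, 19]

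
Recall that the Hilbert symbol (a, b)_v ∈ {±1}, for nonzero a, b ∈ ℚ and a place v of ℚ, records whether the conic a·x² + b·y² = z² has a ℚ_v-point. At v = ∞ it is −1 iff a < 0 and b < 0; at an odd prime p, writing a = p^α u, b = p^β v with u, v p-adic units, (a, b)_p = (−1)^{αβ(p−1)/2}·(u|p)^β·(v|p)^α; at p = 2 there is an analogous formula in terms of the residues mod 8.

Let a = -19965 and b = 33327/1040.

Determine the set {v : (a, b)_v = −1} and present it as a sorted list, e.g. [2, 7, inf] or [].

[2, 3, 5, 7]

(a, b) ≡ (-165, 455) mod (ℚ^×)²; places V = {2, 3, 5, 7, 11, 13, 23, ∞}.
(a,b)_13: α=0, u≡3; β=-1, v≡4 (mod 13); (3|13)=+1, (4|13)=+1; sign (−1)^0·+1^-1·+1^0 = +1.
(a,b)_11: α=3, u≡7; β=0, v≡5 (mod 11); (7|11)=-1, (5|11)=+1; sign (−1)^0·-1^0·+1^3 = +1.
(a,b)_∞: sgn(-165)=−, sgn(455)=+, so +1.
(a,b)_5: α=1, u≡2; β=-1, v≡4 (mod 5); (2|5)=-1, (4|5)=+1; sign (−1)^0·-1^-1·+1^1 = -1.
(a,b)_3: α=1, u≡2; β=2, v≡2 (mod 3); (2|3)=-1, (2|3)=-1; sign (−1)^0·-1^2·-1^1 = -1.
(a,b)_23: α=0, u≡22; β=2, v≡8 (mod 23); (22|23)=-1, (8|23)=+1; sign (−1)^0·-1^2·+1^0 = +1.
(a,b)_2: α=0, β=-4; u≡3, v≡7 (mod 8); ε(u)ε(v)=1·1, αω(v)=0·0, βω(u)=-4·1; sum ≡ 1  ⇒  -1.
(a,b)_7: α=0, u≡6; β=1, v≡2 (mod 7); (6|7)=-1, (2|7)=+1; sign (−1)^0·-1^1·+1^0 = -1.
|Ram(-165, 455)| = 4, even; anisotropic at {2, 3, 5, 7}.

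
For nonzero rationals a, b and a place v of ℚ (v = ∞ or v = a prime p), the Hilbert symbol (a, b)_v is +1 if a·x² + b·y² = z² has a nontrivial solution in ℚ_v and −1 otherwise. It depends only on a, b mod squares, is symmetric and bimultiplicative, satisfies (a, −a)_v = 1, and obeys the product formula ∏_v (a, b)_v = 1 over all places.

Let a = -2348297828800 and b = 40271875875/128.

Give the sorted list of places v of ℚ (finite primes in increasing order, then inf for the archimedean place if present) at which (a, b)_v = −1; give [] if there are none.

[5, 23]

Mod squares: a ≡ -873103, b ≡ 357972230. Check v ∈ {∞, 2, 3, 5, 7, 11, 17, 23, 29, 41}.
v=23: a=23^1·(≡13), b=23^1·(≡12) mod 23; (13|23)=+1, (12|23)=+1; (−1)^{1·1·11}·(+1)^1·(+1)^1 = -1.
v=29: a=29^1·(≡25), b=29^1·(≡28) mod 29; (25|29)=+1, (28|29)=+1; (−1)^{1·1·14}·(+1)^1·(+1)^1 = +1.
v=7: a=7^1·(≡2), b=7^1·(≡3) mod 7; (2|7)=+1, (3|7)=-1; (−1)^{1·1·3}·(+1)^1·(-1)^1 = +1.
v=2: v_2(a)=6, v_2(b)=-7; units ≡ 1, 3 (mod 8); ε·ε+αω+βω = 0·1+6·1+-7·0 ≡ 0  ⇒  (a,b)_2 = +1.
v=∞: -873103 < 0 and 357972230 > 0  ⇒  (a,b)_∞ = +1.
v=3: a=3^0·(≡2), b=3^2·(≡2) mod 3; (2|3)=-1, (2|3)=-1; (−1)^{0·2·1}·(-1)^2·(-1)^0 = +1.
v=41: a=41^2·(≡33), b=41^1·(≡37) mod 41; (33|41)=+1, (37|41)=+1; (−1)^{2·1·20}·(+1)^1·(+1)^2 = +1.
v=17: a=17^1·(≡8), b=17^1·(≡16) mod 17; (8|17)=+1, (16|17)=+1; (−1)^{1·1·8}·(+1)^1·(+1)^1 = +1.
v=11: a=11^1·(≡3), b=11^1·(≡7) mod 11; (3|11)=+1, (7|11)=-1; (−1)^{1·1·5}·(+1)^1·(-1)^1 = +1.
v=5: a=5^2·(≡3), b=5^3·(≡4) mod 5; (3|5)=-1, (4|5)=+1; (−1)^{2·3·2}·(-1)^3·(+1)^2 = -1.
|Ram(-873103, 357972230)| = 2, even; anisotropic at {5, 23}.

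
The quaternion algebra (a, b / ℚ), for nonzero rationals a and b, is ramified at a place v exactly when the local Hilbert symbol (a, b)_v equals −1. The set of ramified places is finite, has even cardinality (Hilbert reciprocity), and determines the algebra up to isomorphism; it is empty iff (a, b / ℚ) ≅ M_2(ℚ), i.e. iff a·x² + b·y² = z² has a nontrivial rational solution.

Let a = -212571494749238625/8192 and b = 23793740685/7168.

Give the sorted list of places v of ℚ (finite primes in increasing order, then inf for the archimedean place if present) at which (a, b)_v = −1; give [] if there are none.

[5, 17]

Mod squares: a ≡ -4290, b ≡ 595. Check v ∈ {∞, 2, 3, 5, 7, 11, 13, 17}.
v=∞: -4290 < 0 and 595 > 0  ⇒  (a,b)_∞ = +1.
v=5: a=5^3·(≡3), b=5^1·(≡4) mod 5; (3|5)=-1, (4|5)=+1; (−1)^{3·1·2}·(-1)^1·(+1)^3 = -1.
v=17: a=17^2·(≡5), b=17^1·(≡1) mod 17; (5|17)=-1, (1|17)=+1; (−1)^{2·1·8}·(-1)^1·(+1)^2 = -1.
v=11: a=11^3·(≡2), b=11^2·(≡4) mod 11; (2|11)=-1, (4|11)=+1; (−1)^{3·2·5}·(-1)^2·(+1)^3 = +1.
v=3: a=3^5·(≡1), b=3^4·(≡1) mod 3; (1|3)=+1, (1|3)=+1; (−1)^{5·4·1}·(+1)^4·(+1)^5 = +1.
v=2: v_2(a)=-13, v_2(b)=-10; units ≡ 7, 3 (mod 8); ε·ε+αω+βω = 1·1+-13·1+-10·0 ≡ 0  ⇒  (a,b)_2 = +1.
v=13: a=13^5·(≡8), b=13^4·(≡9) mod 13; (8|13)=-1, (9|13)=+1; (−1)^{5·4·6}·(-1)^4·(+1)^5 = +1.
v=7: a=7^2·(≡2), b=7^-1·(≡4) mod 7; (2|7)=+1, (4|7)=+1; (−1)^{2·-1·3}·(+1)^-1·(+1)^2 = +1.
|Ram(-4290, 595)| = 2, even; anisotropic at {5, 17}.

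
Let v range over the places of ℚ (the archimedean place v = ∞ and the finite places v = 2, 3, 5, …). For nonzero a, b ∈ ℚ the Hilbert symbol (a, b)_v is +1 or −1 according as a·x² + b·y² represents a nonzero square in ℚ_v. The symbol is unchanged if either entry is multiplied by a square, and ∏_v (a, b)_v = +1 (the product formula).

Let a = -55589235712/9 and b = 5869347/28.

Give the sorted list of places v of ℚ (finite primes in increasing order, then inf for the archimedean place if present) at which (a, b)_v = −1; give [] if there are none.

(a, b) ≡ (-54286363, 339549) mod (ℚ^×)²; places V = {2, 3, 7, 11, 19, 23, 31, 37, 47, 53, ∞}.
(a,b)_53: α=1, u≡25; β=0, v≡14 (mod 53); (25|53)=+1, (14|53)=-1; sign (−1)^0·+1^0·-1^1 = -1.
(a,b)_11: α=0, u≡5; β=2, v≡5 (mod 11); (5|11)=+1, (5|11)=+1; sign (−1)^0·+1^2·+1^0 = +1.
(a,b)_∞: sgn(-54286363)=−, sgn(339549)=+, so +1.
(a,b)_31: α=1, u≡26; β=0, v≡23 (mod 31); (26|31)=-1, (23|31)=-1; sign (−1)^0·-1^0·-1^1 = -1.
(a,b)_47: α=1, u≡41; β=0, v≡18 (mod 47); (41|47)=-1, (18|47)=+1; sign (−1)^0·-1^0·+1^1 = +1.
(a,b)_2: α=10, β=-2; u≡5, v≡5 (mod 8); ε(u)ε(v)=0·0, αω(v)=10·1, βω(u)=-2·1; sum ≡ 0  ⇒  +1.
(a,b)_7: α=0, u≡2; β=-1, v≡2 (mod 7); (2|7)=+1, (2|7)=+1; sign (−1)^0·+1^-1·+1^0 = +1.
(a,b)_19: α=1, u≡1; β=1, v≡16 (mod 19); (1|19)=+1, (16|19)=+1; sign (−1)^1·+1^1·+1^1 = -1.
(a,b)_37: α=1, u≡26; β=1, v≡11 (mod 37); (26|37)=+1, (11|37)=+1; sign (−1)^0·+1^1·+1^1 = +1.
(a,b)_23: α=0, u≡3; β=1, v≡10 (mod 23); (3|23)=+1, (10|23)=-1; sign (−1)^0·+1^1·-1^0 = +1.
(a,b)_3: α=-2, u≡2; β=1, v≡2 (mod 3); (2|3)=-1, (2|3)=-1; sign (−1)^0·-1^1·-1^-2 = -1.
|Ram(-54286363, 339549)| = 4, even; anisotropic at {3, 19, 31, 53}.

[3, 19, 31, 53]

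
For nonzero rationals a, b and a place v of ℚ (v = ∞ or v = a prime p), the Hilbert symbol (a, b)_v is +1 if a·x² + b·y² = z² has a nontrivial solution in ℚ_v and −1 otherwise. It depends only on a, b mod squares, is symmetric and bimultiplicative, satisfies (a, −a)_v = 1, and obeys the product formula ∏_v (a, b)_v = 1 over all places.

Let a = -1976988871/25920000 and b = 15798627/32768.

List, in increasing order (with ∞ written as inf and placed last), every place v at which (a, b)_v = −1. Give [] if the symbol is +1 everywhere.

[2, 47]

Mod squares: a ≡ -1598, b ≡ 20774. Check v ∈ {∞, 2, 3, 5, 11, 13, 17, 47}.
v=5: a=5^-4·(≡2), b=5^0·(≡4) mod 5; (2|5)=-1, (4|5)=+1; (−1)^{-4·0·2}·(-1)^0·(+1)^-4 = +1.
v=∞: -1598 < 0 and 20774 > 0  ⇒  (a,b)_∞ = +1.
v=17: a=17^1·(≡8), b=17^1·(≡1) mod 17; (8|17)=+1, (1|17)=+1; (−1)^{1·1·8}·(+1)^1·(+1)^1 = +1.
v=47: a=47^1·(≡33), b=47^1·(≡31) mod 47; (33|47)=-1, (31|47)=-1; (−1)^{1·1·23}·(-1)^1·(-1)^1 = -1.
v=3: a=3^-4·(≡1), b=3^2·(≡2) mod 3; (1|3)=+1, (2|3)=-1; (−1)^{-4·2·1}·(+1)^2·(-1)^-4 = +1.
v=2: v_2(a)=-9, v_2(b)=-15; units ≡ 1, 3 (mod 8); ε·ε+αω+βω = 0·1+-9·1+-15·0 ≡ 1  ⇒  (a,b)_2 = -1.
v=13: a=13^2·(≡4), b=13^3·(≡10) mod 13; (4|13)=+1, (10|13)=+1; (−1)^{2·3·6}·(+1)^3·(+1)^2 = +1.
v=11: a=11^4·(≡7), b=11^0·(≡2) mod 11; (7|11)=-1, (2|11)=-1; (−1)^{4·0·5}·(-1)^0·(-1)^4 = +1.
(-1598, 20774 / ℚ) ramifies at {2, 47}: a division algebra.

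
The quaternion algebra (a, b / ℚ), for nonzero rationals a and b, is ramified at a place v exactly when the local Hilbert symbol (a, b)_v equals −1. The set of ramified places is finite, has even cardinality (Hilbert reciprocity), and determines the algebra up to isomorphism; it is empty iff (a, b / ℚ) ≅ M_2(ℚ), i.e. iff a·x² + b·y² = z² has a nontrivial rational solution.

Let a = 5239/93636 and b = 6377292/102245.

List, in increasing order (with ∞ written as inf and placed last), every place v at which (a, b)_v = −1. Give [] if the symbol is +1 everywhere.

(a, b) ≡ (31, 15) mod (ℚ^×)²; places V = {2, 3, 5, 11, 13, 17, 31, ∞}.
(a,b)_5: α=0, u≡4; β=-1, v≡3 (mod 5); (4|5)=+1, (3|5)=-1; sign (−1)^0·+1^-1·-1^0 = +1.
(a,b)_3: α=-4, u≡1; β=13, v≡2 (mod 3); (1|3)=+1, (2|3)=-1; sign (−1)^0·+1^13·-1^-4 = +1.
(a,b)_11: α=0, u≡9; β=-2, v≡1 (mod 11); (9|11)=+1, (1|11)=+1; sign (−1)^0·+1^-2·+1^0 = +1.
(a,b)_31: α=1, u≡28; β=0, v≡27 (mod 31); (28|31)=+1, (27|31)=-1; sign (−1)^0·+1^0·-1^1 = -1.
(a,b)_∞: sgn(31)=+, sgn(15)=+, so +1.
(a,b)_17: α=-2, u≡3; β=0, v≡2 (mod 17); (3|17)=-1, (2|17)=+1; sign (−1)^0·-1^0·+1^-2 = +1.
(a,b)_13: α=2, u≡7; β=-2, v≡11 (mod 13); (7|13)=-1, (11|13)=-1; sign (−1)^0·-1^-2·-1^2 = +1.
(a,b)_2: α=-2, β=2; u≡7, v≡7 (mod 8); ε(u)ε(v)=1·1, αω(v)=-2·0, βω(u)=2·0; sum ≡ 1  ⇒  -1.
Ram(31, 15) = {2, 31}; no ℚ_2-point on the conic.

[2, 31]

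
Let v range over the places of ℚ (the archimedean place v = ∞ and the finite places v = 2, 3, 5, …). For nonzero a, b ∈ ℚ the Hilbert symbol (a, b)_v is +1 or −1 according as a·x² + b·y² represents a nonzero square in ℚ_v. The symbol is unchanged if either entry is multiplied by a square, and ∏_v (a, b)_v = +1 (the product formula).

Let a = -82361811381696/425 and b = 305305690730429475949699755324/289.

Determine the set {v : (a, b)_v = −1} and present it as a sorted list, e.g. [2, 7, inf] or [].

[7, 11, 19, 31, 37, 47]

(a, b) ≡ (-36237047, 1024271) mod (ℚ^×)²; places V = {2, 3, 5, 7, 11, 17, 19, 31, 37, 47, ∞}.
(a,b)_7: α=3, u≡3; β=8, v≡5 (mod 7); (3|7)=-1, (5|7)=-1; sign (−1)^0·-1^8·-1^3 = -1.
(a,b)_37: α=2, u≡2; β=5, v≡7 (mod 37); (2|37)=-1, (7|37)=+1; sign (−1)^0·-1^5·+1^2 = -1.
(a,b)_3: α=2, u≡1; β=2, v≡2 (mod 3); (1|3)=+1, (2|3)=-1; sign (−1)^0·+1^2·-1^2 = +1.
(a,b)_31: α=1, u≡13; β=3, v≡6 (mod 31); (13|31)=-1, (6|31)=-1; sign (−1)^1·-1^3·-1^1 = -1.
(a,b)_17: α=-1, u≡14; β=-2, v≡4 (mod 17); (14|17)=-1, (4|17)=+1; sign (−1)^0·-1^-2·+1^-1 = +1.
(a,b)_2: α=6, β=2; u≡1, v≡7 (mod 8); ε(u)ε(v)=0·1, αω(v)=6·0, βω(u)=2·0; sum ≡ 0  ⇒  +1.
(a,b)_19: α=1, u≡5; β=3, v≡9 (mod 19); (5|19)=+1, (9|19)=+1; sign (−1)^1·+1^3·+1^1 = -1.
(a,b)_5: α=-2, u≡2; β=0, v≡1 (mod 5); (2|5)=-1, (1|5)=+1; sign (−1)^0·-1^0·+1^-2 = +1.
(a,b)_47: α=1, u≡3; β=3, v≡12 (mod 47); (3|47)=+1, (12|47)=+1; sign (−1)^1·+1^3·+1^1 = -1.
(a,b)_11: α=1, u≡4; β=0, v≡7 (mod 11); (4|11)=+1, (7|11)=-1; sign (−1)^0·+1^0·-1^1 = -1.
(a,b)_∞: sgn(-36237047)=−, sgn(1024271)=+, so +1.
|Ram(-36237047, 1024271)| = 6, even; anisotropic at {7, 11, 19, 31, 37, 47}.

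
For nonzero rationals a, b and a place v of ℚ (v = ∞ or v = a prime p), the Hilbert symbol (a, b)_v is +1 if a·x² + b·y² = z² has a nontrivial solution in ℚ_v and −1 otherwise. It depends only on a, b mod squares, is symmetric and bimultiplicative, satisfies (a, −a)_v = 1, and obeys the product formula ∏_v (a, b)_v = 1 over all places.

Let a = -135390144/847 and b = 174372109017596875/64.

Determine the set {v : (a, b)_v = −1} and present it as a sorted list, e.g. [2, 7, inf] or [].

[2, 5, 11, 29]

(a, b) ≡ (-27993, 65395) mod (ℚ^×)²; places V = {2, 3, 5, 7, 11, 23, 29, 31, 41, 43, ∞}.
(a,b)_7: α=-1, u≡3; β=4, v≡4 (mod 7); (3|7)=-1, (4|7)=+1; sign (−1)^0·-1^4·+1^-1 = +1.
(a,b)_43: α=1, u≡18; β=2, v≡17 (mod 43); (18|43)=-1, (17|43)=+1; sign (−1)^0·-1^2·+1^1 = +1.
(a,b)_23: α=2, u≡21; β=0, v≡12 (mod 23); (21|23)=-1, (12|23)=+1; sign (−1)^0·-1^0·+1^2 = +1.
(a,b)_41: α=0, u≡37; β=1, v≡31 (mod 41); (37|41)=+1, (31|41)=+1; sign (−1)^0·+1^1·+1^0 = +1.
(a,b)_∞: sgn(-27993)=−, sgn(65395)=+, so +1.
(a,b)_5: α=0, u≡3; β=5, v≡4 (mod 5); (3|5)=-1, (4|5)=+1; sign (−1)^0·-1^5·+1^0 = -1.
(a,b)_3: α=1, u≡2; β=0, v≡1 (mod 3); (2|3)=-1, (1|3)=+1; sign (−1)^0·-1^0·+1^1 = +1.
(a,b)_31: α=1, u≡29; β=2, v≡9 (mod 31); (29|31)=-1, (9|31)=+1; sign (−1)^0·-1^2·+1^1 = +1.
(a,b)_29: α=0, u≡21; β=1, v≡25 (mod 29); (21|29)=-1, (25|29)=+1; sign (−1)^0·-1^1·+1^0 = -1.
(a,b)_11: α=-2, u≡8; β=1, v≡5 (mod 11); (8|11)=-1, (5|11)=+1; sign (−1)^0·-1^1·+1^-2 = -1.
(a,b)_2: α=6, β=-6; u≡7, v≡3 (mod 8); ε(u)ε(v)=1·1, αω(v)=6·1, βω(u)=-6·0; sum ≡ 1  ⇒  -1.
Ram(-27993, 65395) = {2, 5, 11, 29}; no ℚ_2-point on the conic.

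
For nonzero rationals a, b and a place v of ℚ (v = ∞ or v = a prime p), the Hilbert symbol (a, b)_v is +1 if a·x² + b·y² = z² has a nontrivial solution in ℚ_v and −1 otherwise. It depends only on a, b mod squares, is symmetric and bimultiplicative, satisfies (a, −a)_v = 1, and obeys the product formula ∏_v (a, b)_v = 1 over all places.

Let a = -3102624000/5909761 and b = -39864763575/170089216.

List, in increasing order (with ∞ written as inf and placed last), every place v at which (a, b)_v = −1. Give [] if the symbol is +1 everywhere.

[2, 5, 19, inf]

Mod squares: a ≡ -665, b ≡ -133. Check v ∈ {∞, 2, 3, 5, 7, 11, 13, 17, 19, 43}.
v=∞: -665 < 0 and -133 < 0  ⇒  (a,b)_∞ = -1.
v=5: a=5^3·(≡3), b=5^2·(≡2) mod 5; (3|5)=-1, (2|5)=-1; (−1)^{3·2·2}·(-1)^2·(-1)^3 = -1.
v=19: a=19^1·(≡13), b=19^-1·(≡14) mod 19; (13|19)=-1, (14|19)=-1; (−1)^{1·-1·9}·(-1)^-1·(-1)^1 = -1.
v=43: a=43^0·(≡38), b=43^2·(≡22) mod 43; (38|43)=+1, (22|43)=-1; (−1)^{0·2·21}·(+1)^2·(-1)^0 = +1.
v=11: a=11^-2·(≡8), b=11^-2·(≡2) mod 11; (8|11)=-1, (2|11)=-1; (−1)^{-2·-2·5}·(-1)^-2·(-1)^-2 = +1.
v=13: a=13^-2·(≡8), b=13^2·(≡9) mod 13; (8|13)=-1, (9|13)=+1; (−1)^{-2·2·6}·(-1)^2·(+1)^-2 = +1.
v=17: a=17^-2·(≡1), b=17^-2·(≡10) mod 17; (1|17)=+1, (10|17)=-1; (−1)^{-2·-2·8}·(+1)^-2·(-1)^-2 = +1.
v=3: a=3^6·(≡1), b=3^6·(≡2) mod 3; (1|3)=+1, (2|3)=-1; (−1)^{6·6·1}·(+1)^6·(-1)^6 = +1.
v=7: a=7^1·(≡5), b=7^1·(≡1) mod 7; (5|7)=-1, (1|7)=+1; (−1)^{1·1·3}·(-1)^1·(+1)^1 = +1.
v=2: v_2(a)=8, v_2(b)=-8; units ≡ 7, 3 (mod 8); ε·ε+αω+βω = 1·1+8·1+-8·0 ≡ 1  ⇒  (a,b)_2 = -1.
(-665, -133 / ℚ) ramifies at {2, 5, 19, ∞}: a division algebra.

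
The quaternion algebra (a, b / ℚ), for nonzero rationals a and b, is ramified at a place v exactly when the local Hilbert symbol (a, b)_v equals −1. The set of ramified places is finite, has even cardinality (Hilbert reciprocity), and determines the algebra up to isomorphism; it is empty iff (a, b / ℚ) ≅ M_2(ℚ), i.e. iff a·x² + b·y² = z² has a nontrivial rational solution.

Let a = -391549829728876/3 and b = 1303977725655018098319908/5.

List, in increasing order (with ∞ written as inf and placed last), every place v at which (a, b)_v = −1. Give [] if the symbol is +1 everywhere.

[5, 19]

Mod squares: a ≡ -273, b ≡ 146965. Check v ∈ {∞, 2, 3, 5, 7, 13, 17, 19}.
v=5: a=5^0·(≡3), b=5^-1·(≡3) mod 5; (3|5)=-1, (3|5)=-1; (−1)^{0·-1·2}·(-1)^-1·(-1)^0 = -1.
v=∞: -273 < 0 and 146965 > 0  ⇒  (a,b)_∞ = +1.
v=7: a=7^1·(≡3), b=7^1·(≡4) mod 7; (3|7)=-1, (4|7)=+1; (−1)^{1·1·3}·(-1)^1·(+1)^1 = +1.
v=2: v_2(a)=2, v_2(b)=2; units ≡ 7, 5 (mod 8); ε·ε+αω+βω = 1·0+2·1+2·0 ≡ 0  ⇒  (a,b)_2 = +1.
v=17: a=17^2·(≡8), b=17^3·(≡16) mod 17; (8|17)=+1, (16|17)=+1; (−1)^{2·3·8}·(+1)^3·(+1)^2 = +1.
v=13: a=13^5·(≡8), b=13^9·(≡5) mod 13; (8|13)=-1, (5|13)=-1; (−1)^{5·9·6}·(-1)^9·(-1)^5 = +1.
v=19: a=19^4·(≡3), b=19^7·(≡3) mod 19; (3|19)=-1, (3|19)=-1; (−1)^{4·7·9}·(-1)^7·(-1)^4 = -1.
v=3: a=3^-1·(≡2), b=3^0·(≡1) mod 3; (2|3)=-1, (1|3)=+1; (−1)^{-1·0·1}·(-1)^0·(+1)^-1 = +1.
|Ram(-273, 146965)| = 2, even; anisotropic at {5, 19}.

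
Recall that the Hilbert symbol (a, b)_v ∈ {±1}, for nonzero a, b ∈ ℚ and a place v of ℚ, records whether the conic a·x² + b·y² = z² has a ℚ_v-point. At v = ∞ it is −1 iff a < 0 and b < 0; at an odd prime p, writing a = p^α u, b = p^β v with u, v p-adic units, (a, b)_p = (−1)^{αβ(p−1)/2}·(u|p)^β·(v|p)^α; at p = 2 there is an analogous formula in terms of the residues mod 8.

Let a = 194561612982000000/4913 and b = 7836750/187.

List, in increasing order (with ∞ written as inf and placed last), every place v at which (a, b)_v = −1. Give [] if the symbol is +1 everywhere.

[17, 43]

Mod squares: a ≡ 374, b ≡ 80410. Check v ∈ {∞, 2, 3, 5, 11, 17, 43}.
v=43: a=43^2·(≡26), b=43^1·(≡24) mod 43; (26|43)=-1, (24|43)=+1; (−1)^{2·1·21}·(-1)^1·(+1)^2 = -1.
v=2: v_2(a)=7, v_2(b)=1; units ≡ 3, 5 (mod 8); ε·ε+αω+βω = 1·0+7·1+1·1 ≡ 0  ⇒  (a,b)_2 = +1.
v=11: a=11^1·(≡9), b=11^-1·(≡7) mod 11; (9|11)=+1, (7|11)=-1; (−1)^{1·-1·5}·(+1)^-1·(-1)^1 = +1.
v=17: a=17^-3·(≡14), b=17^-1·(≡2) mod 17; (14|17)=-1, (2|17)=+1; (−1)^{-3·-1·8}·(-1)^-1·(+1)^-3 = -1.
v=5: a=5^6·(≡1), b=5^3·(≡2) mod 5; (1|5)=+1, (2|5)=-1; (−1)^{6·3·2}·(+1)^3·(-1)^6 = +1.
v=3: a=3^14·(≡2), b=3^6·(≡1) mod 3; (2|3)=-1, (1|3)=+1; (−1)^{14·6·1}·(-1)^6·(+1)^14 = +1.
v=∞: 374 > 0 and 80410 > 0  ⇒  (a,b)_∞ = +1.
Ram(374, 80410) = {17, 43}; no ℚ_17-point on the conic.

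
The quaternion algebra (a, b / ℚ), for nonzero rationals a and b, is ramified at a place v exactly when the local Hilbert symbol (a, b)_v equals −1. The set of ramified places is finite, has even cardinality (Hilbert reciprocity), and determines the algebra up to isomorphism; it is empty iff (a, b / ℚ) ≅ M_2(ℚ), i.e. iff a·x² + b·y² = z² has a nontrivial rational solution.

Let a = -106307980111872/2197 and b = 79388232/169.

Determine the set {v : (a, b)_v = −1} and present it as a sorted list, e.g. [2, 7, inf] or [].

[3, 17]

Mod squares: a ≡ -2431, b ≡ 1122. Check v ∈ {∞, 2, 3, 7, 11, 13, 17, 19}.
v=13: a=13^-3·(≡7), b=13^-2·(≡1) mod 13; (7|13)=-1, (1|13)=+1; (−1)^{-3·-2·6}·(-1)^-2·(+1)^-3 = +1.
v=7: a=7^2·(≡3), b=7^2·(≡4) mod 7; (3|7)=-1, (4|7)=+1; (−1)^{2·2·3}·(-1)^2·(+1)^2 = +1.
v=19: a=19^0·(≡17), b=19^2·(≡16) mod 19; (17|19)=+1, (16|19)=+1; (−1)^{0·2·9}·(+1)^2·(+1)^0 = +1.
v=17: a=17^3·(≡10), b=17^1·(≡4) mod 17; (10|17)=-1, (4|17)=+1; (−1)^{3·1·8}·(-1)^1·(+1)^3 = -1.
v=2: v_2(a)=12, v_2(b)=3; units ≡ 1, 1 (mod 8); ε·ε+αω+βω = 0·0+12·0+3·0 ≡ 0  ⇒  (a,b)_2 = +1.
v=11: a=11^3·(≡7), b=11^1·(≡3) mod 11; (7|11)=-1, (3|11)=+1; (−1)^{3·1·5}·(-1)^1·(+1)^3 = +1.
v=∞: -2431 < 0 and 1122 > 0  ⇒  (a,b)_∞ = +1.
v=3: a=3^4·(≡2), b=3^1·(≡2) mod 3; (2|3)=-1, (2|3)=-1; (−1)^{4·1·1}·(-1)^1·(-1)^4 = -1.
Ram(-2431, 1122) = {3, 17}; no ℚ_3-point on the conic.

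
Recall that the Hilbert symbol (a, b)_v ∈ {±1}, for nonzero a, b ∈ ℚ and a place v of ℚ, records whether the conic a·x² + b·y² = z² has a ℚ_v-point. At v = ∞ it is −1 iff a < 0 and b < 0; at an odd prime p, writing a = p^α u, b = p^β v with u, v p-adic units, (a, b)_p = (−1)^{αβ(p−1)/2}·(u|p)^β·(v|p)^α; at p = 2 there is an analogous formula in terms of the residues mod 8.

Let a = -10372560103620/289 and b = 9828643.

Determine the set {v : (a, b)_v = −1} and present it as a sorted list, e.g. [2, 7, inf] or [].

Mod squares: a ≡ -1416545, b ≡ 9828643. Check v ∈ {∞, 2, 3, 5, 11, 13, 17, 19, 31, 37, 41}.
v=19: a=19^1·(≡16), b=19^1·(≡3) mod 19; (16|19)=+1, (3|19)=-1; (−1)^{1·1·9}·(+1)^1·(-1)^1 = +1.
v=11: a=11^2·(≡7), b=11^1·(≡5) mod 11; (7|11)=-1, (5|11)=+1; (−1)^{2·1·5}·(-1)^1·(+1)^2 = -1.
v=∞: -1416545 < 0 and 9828643 > 0  ⇒  (a,b)_∞ = +1.
v=3: a=3^2·(≡1), b=3^0·(≡1) mod 3; (1|3)=+1, (1|3)=+1; (−1)^{2·0·1}·(+1)^0·(+1)^2 = +1.
v=41: a=41^2·(≡25), b=41^1·(≡37) mod 41; (25|41)=+1, (37|41)=+1; (−1)^{2·1·20}·(+1)^1·(+1)^2 = +1.
v=17: a=17^-2·(≡7), b=17^0·(≡8) mod 17; (7|17)=-1, (8|17)=+1; (−1)^{-2·0·8}·(-1)^0·(+1)^-2 = +1.
v=37: a=37^1·(≡33), b=37^1·(≡16) mod 37; (33|37)=+1, (16|37)=+1; (−1)^{1·1·18}·(+1)^1·(+1)^1 = +1.
v=5: a=5^1·(≡4), b=5^0·(≡3) mod 5; (4|5)=+1, (3|5)=-1; (−1)^{1·0·2}·(+1)^0·(-1)^1 = -1.
v=2: v_2(a)=2, v_2(b)=0; units ≡ 7, 3 (mod 8); ε·ε+αω+βω = 1·1+2·1+0·0 ≡ 1  ⇒  (a,b)_2 = -1.
v=13: a=13^1·(≡10), b=13^0·(≡6) mod 13; (10|13)=+1, (6|13)=-1; (−1)^{1·0·6}·(+1)^0·(-1)^1 = -1.
v=31: a=31^1·(≡26), b=31^1·(≡16) mod 31; (26|31)=-1, (16|31)=+1; (−1)^{1·1·15}·(-1)^1·(+1)^1 = +1.
|Ram(-1416545, 9828643)| = 4, even; anisotropic at {2, 5, 11, 13}.

[2, 5, 11, 13]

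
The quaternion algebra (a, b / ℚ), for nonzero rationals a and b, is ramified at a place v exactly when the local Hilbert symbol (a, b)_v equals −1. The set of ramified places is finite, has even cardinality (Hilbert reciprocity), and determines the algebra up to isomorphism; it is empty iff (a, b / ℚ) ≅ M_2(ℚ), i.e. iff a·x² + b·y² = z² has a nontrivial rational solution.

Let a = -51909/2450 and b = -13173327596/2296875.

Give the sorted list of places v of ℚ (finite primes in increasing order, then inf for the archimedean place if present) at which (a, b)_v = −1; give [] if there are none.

Mod squares: a ≡ -858, b ≡ -33. Check v ∈ {∞, 2, 3, 5, 7, 11, 13}.
v=5: a=5^-2·(≡2), b=5^-6·(≡2) mod 5; (2|5)=-1, (2|5)=-1; (−1)^{-2·-6·2}·(-1)^-6·(-1)^-2 = +1.
v=13: a=13^1·(≡4), b=13^2·(≡2) mod 13; (4|13)=+1, (2|13)=-1; (−1)^{1·2·6}·(+1)^2·(-1)^1 = -1.
v=11: a=11^3·(≡2), b=11^7·(≡8) mod 11; (2|11)=-1, (8|11)=-1; (−1)^{3·7·5}·(-1)^7·(-1)^3 = -1.
v=3: a=3^1·(≡2), b=3^-1·(≡1) mod 3; (2|3)=-1, (1|3)=+1; (−1)^{1·-1·1}·(-1)^-1·(+1)^1 = +1.
v=7: a=7^-2·(≡3), b=7^-2·(≡4) mod 7; (3|7)=-1, (4|7)=+1; (−1)^{-2·-2·3}·(-1)^-2·(+1)^-2 = +1.
v=∞: -858 < 0 and -33 < 0  ⇒  (a,b)_∞ = -1.
v=2: v_2(a)=-1, v_2(b)=2; units ≡ 3, 7 (mod 8); ε·ε+αω+βω = 1·1+-1·0+2·1 ≡ 1  ⇒  (a,b)_2 = -1.
|Ram(-858, -33)| = 4, even; anisotropic at {2, 11, 13, ∞}.

[2, 11, 13, inf]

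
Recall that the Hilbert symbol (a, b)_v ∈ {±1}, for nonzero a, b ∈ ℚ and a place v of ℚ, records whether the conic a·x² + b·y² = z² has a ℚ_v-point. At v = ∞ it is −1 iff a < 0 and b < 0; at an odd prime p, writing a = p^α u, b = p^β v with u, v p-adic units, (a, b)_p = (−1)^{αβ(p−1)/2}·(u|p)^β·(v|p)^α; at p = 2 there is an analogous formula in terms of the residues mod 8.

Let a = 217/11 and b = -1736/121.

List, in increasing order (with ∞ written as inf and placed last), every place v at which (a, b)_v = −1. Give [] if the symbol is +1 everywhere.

Mod squares: a ≡ 2387, b ≡ -434. Check v ∈ {∞, 2, 7, 11, 31}.
v=11: a=11^-1·(≡8), b=11^-2·(≡2) mod 11; (8|11)=-1, (2|11)=-1; (−1)^{-1·-2·5}·(-1)^-2·(-1)^-1 = -1.
v=2: v_2(a)=0, v_2(b)=3; units ≡ 3, 7 (mod 8); ε·ε+αω+βω = 1·1+0·0+3·1 ≡ 0  ⇒  (a,b)_2 = +1.
v=31: a=31^1·(≡26), b=31^1·(≡29) mod 31; (26|31)=-1, (29|31)=-1; (−1)^{1·1·15}·(-1)^1·(-1)^1 = -1.
v=7: a=7^1·(≡6), b=7^1·(≡2) mod 7; (6|7)=-1, (2|7)=+1; (−1)^{1·1·3}·(-1)^1·(+1)^1 = +1.
v=∞: 2387 > 0 and -434 < 0  ⇒  (a,b)_∞ = +1.
(2387, -434 / ℚ) ramifies at {11, 31}: a division algebra.

[11, 31]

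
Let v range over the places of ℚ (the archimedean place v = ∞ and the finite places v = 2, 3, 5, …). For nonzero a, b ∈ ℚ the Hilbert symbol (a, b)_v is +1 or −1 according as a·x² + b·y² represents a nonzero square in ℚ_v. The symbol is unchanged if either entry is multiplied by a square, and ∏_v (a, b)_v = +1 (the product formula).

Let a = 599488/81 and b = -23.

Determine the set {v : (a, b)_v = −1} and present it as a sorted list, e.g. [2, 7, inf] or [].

[17, 19]

Mod squares: a ≡ 9367, b ≡ -23. Check v ∈ {∞, 2, 3, 17, 19, 23, 29}.
v=2: v_2(a)=6, v_2(b)=0; units ≡ 7, 1 (mod 8); ε·ε+αω+βω = 1·0+6·0+0·0 ≡ 0  ⇒  (a,b)_2 = +1.
v=19: a=19^1·(≡10), b=19^0·(≡15) mod 19; (10|19)=-1, (15|19)=-1; (−1)^{1·0·9}·(-1)^0·(-1)^1 = -1.
v=29: a=29^1·(≡25), b=29^0·(≡6) mod 29; (25|29)=+1, (6|29)=+1; (−1)^{1·0·14}·(+1)^0·(+1)^1 = +1.
v=3: a=3^-4·(≡1), b=3^0·(≡1) mod 3; (1|3)=+1, (1|3)=+1; (−1)^{-4·0·1}·(+1)^0·(+1)^-4 = +1.
v=∞: 9367 > 0 and -23 < 0  ⇒  (a,b)_∞ = +1.
v=17: a=17^1·(≡7), b=17^0·(≡11) mod 17; (7|17)=-1, (11|17)=-1; (−1)^{1·0·8}·(-1)^0·(-1)^1 = -1.
v=23: a=23^0·(≡9), b=23^1·(≡22) mod 23; (9|23)=+1, (22|23)=-1; (−1)^{0·1·11}·(+1)^1·(-1)^0 = +1.
Ram(9367, -23) = {17, 19}; no ℚ_17-point on the conic.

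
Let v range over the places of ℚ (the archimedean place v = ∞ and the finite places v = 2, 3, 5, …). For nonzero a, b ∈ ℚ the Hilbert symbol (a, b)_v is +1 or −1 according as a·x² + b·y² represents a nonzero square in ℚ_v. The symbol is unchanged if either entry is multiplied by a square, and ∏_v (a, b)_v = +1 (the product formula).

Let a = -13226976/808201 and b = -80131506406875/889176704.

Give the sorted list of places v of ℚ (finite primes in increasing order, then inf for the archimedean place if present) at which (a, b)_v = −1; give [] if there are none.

[7, 11, 37, inf]

Mod squares: a ≡ -14, b ≡ -1407406. Check v ∈ {∞, 2, 3, 5, 7, 11, 13, 17, 19, 29, 31, 37, 43}.
v=13: a=13^0·(≡1), b=13^-1·(≡8) mod 13; (1|13)=+1, (8|13)=-1; (−1)^{0·-1·6}·(+1)^-1·(-1)^0 = +1.
v=7: a=7^1·(≡6), b=7^1·(≡6) mod 7; (6|7)=-1, (6|7)=-1; (−1)^{1·1·3}·(-1)^1·(-1)^1 = -1.
v=37: a=37^0·(≡8), b=37^1·(≡8) mod 37; (8|37)=-1, (8|37)=-1; (−1)^{0·1·18}·(-1)^1·(-1)^0 = -1.
v=11: a=11^0·(≡2), b=11^1·(≡7) mod 11; (2|11)=-1, (7|11)=-1; (−1)^{0·1·5}·(-1)^1·(-1)^0 = -1.
v=3: a=3^10·(≡1), b=3^8·(≡2) mod 3; (1|3)=+1, (2|3)=-1; (−1)^{10·8·1}·(+1)^8·(-1)^10 = +1.
v=∞: -14 < 0 and -1407406 < 0  ⇒  (a,b)_∞ = -1.
v=43: a=43^0·(≡32), b=43^-2·(≡27) mod 43; (32|43)=-1, (27|43)=-1; (−1)^{0·-2·21}·(-1)^-2·(-1)^0 = +1.
v=29: a=29^-2·(≡10), b=29^0·(≡16) mod 29; (10|29)=-1, (16|29)=+1; (−1)^{-2·0·14}·(-1)^0·(+1)^-2 = +1.
v=5: a=5^0·(≡4), b=5^4·(≡1) mod 5; (4|5)=+1, (1|5)=+1; (−1)^{0·4·2}·(+1)^4·(+1)^0 = +1.
v=19: a=19^0·(≡6), b=19^3·(≡6) mod 19; (6|19)=+1, (6|19)=+1; (−1)^{0·3·9}·(+1)^3·(+1)^0 = +1.
v=17: a=17^0·(≡11), b=17^-2·(≡11) mod 17; (11|17)=-1, (11|17)=-1; (−1)^{0·-2·8}·(-1)^-2·(-1)^0 = +1.
v=2: v_2(a)=5, v_2(b)=-7; units ≡ 1, 1 (mod 8); ε·ε+αω+βω = 0·0+5·0+-7·0 ≡ 0  ⇒  (a,b)_2 = +1.
v=31: a=31^-2·(≡26), b=31^0·(≡5) mod 31; (26|31)=-1, (5|31)=+1; (−1)^{-2·0·15}·(-1)^0·(+1)^-2 = +1.
(-14, -1407406 / ℚ) ramifies at {7, 11, 37, ∞}: a division algebra.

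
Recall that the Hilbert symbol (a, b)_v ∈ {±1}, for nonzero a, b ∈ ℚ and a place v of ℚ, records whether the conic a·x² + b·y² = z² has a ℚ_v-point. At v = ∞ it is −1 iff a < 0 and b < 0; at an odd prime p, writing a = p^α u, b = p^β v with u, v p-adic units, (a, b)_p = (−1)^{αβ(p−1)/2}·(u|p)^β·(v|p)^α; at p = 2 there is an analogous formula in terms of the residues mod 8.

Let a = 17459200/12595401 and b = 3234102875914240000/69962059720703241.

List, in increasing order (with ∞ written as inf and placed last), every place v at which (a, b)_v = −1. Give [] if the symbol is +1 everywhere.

(a, b) ≡ (682, 31) mod (ℚ^×)²; places V = {2, 3, 5, 7, 11, 13, 31, 37, ∞}.
(a,b)_11: α=1, u≡2; β=2, v≡1 (mod 11); (2|11)=-1, (1|11)=+1; sign (−1)^0·-1^2·+1^1 = +1.
(a,b)_2: α=11, β=20; u≡5, v≡7 (mod 8); ε(u)ε(v)=0·1, αω(v)=11·0, βω(u)=20·1; sum ≡ 0  ⇒  +1.
(a,b)_31: α=1, u≡30; β=3, v≡19 (mod 31); (30|31)=-1, (19|31)=+1; sign (−1)^1·-1^3·+1^1 = +1.
(a,b)_5: α=2, u≡3; β=4, v≡4 (mod 5); (3|5)=-1, (4|5)=+1; sign (−1)^0·-1^4·+1^2 = +1.
(a,b)_7: α=-2, u≡5; β=-6, v≡6 (mod 7); (5|7)=-1, (6|7)=-1; sign (−1)^0·-1^-6·-1^-2 = +1.
(a,b)_37: α=0, u≡34; β=2, v≡23 (mod 37); (34|37)=+1, (23|37)=-1; sign (−1)^0·+1^2·-1^0 = +1.
(a,b)_13: α=-4, u≡8; β=-8, v≡5 (mod 13); (8|13)=-1, (5|13)=-1; sign (−1)^0·-1^-8·-1^-4 = +1.
(a,b)_∞: sgn(682)=+, sgn(31)=+, so +1.
(a,b)_3: α=-2, u≡1; β=-6, v≡1 (mod 3); (1|3)=+1, (1|3)=+1; sign (−1)^0·+1^-6·+1^-2 = +1.
Ram(a, b) = ∅: the form 682·x² + 31·y² − z² is isotropic over every ℚ_v, so by Hasse–Minkowski it is isotropic over ℚ.

[]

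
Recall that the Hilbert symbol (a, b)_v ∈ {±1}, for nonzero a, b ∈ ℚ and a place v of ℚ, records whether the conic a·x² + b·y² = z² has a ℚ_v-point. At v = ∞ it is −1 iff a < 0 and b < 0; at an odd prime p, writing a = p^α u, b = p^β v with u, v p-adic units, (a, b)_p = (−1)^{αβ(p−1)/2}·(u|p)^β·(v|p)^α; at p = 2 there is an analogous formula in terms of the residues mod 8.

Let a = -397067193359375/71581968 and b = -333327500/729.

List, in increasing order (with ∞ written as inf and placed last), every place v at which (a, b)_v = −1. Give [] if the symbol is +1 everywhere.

[11, 17, 31, inf]

Mod squares: a ≡ -666655, b ≡ -133331. Check v ∈ {∞, 2, 3, 5, 7, 11, 17, 19, 23, 31}.
v=3: a=3^-6·(≡2), b=3^-6·(≡1) mod 3; (2|3)=-1, (1|3)=+1; (−1)^{-6·-6·1}·(-1)^-6·(+1)^-6 = +1.
v=23: a=23^3·(≡12), b=23^1·(≡22) mod 23; (12|23)=+1, (22|23)=-1; (−1)^{3·1·11}·(+1)^1·(-1)^3 = +1.
v=2: v_2(a)=-4, v_2(b)=2; units ≡ 1, 5 (mod 8); ε·ε+αω+βω = 0·0+-4·1+2·0 ≡ 0  ⇒  (a,b)_2 = +1.
v=31: a=31^1·(≡7), b=31^1·(≡10) mod 31; (7|31)=+1, (10|31)=+1; (−1)^{1·1·15}·(+1)^1·(+1)^1 = -1.
v=∞: -666655 < 0 and -133331 < 0  ⇒  (a,b)_∞ = -1.
v=5: a=5^9·(≡4), b=5^4·(≡4) mod 5; (4|5)=+1, (4|5)=+1; (−1)^{9·4·2}·(+1)^4·(+1)^9 = +1.
v=11: a=11^1·(≡5), b=11^1·(≡1) mod 11; (5|11)=+1, (1|11)=+1; (−1)^{1·1·5}·(+1)^1·(+1)^1 = -1.
v=7: a=7^2·(≡4), b=7^0·(≡5) mod 7; (4|7)=+1, (5|7)=-1; (−1)^{2·0·3}·(+1)^0·(-1)^2 = +1.
v=19: a=19^-2·(≡5), b=19^0·(≡1) mod 19; (5|19)=+1, (1|19)=+1; (−1)^{-2·0·9}·(+1)^0·(+1)^-2 = +1.
v=17: a=17^-1·(≡2), b=17^1·(≡3) mod 17; (2|17)=+1, (3|17)=-1; (−1)^{-1·1·8}·(+1)^1·(-1)^-1 = -1.
(-666655, -133331 / ℚ) ramifies at {11, 17, 31, ∞}: a division algebra.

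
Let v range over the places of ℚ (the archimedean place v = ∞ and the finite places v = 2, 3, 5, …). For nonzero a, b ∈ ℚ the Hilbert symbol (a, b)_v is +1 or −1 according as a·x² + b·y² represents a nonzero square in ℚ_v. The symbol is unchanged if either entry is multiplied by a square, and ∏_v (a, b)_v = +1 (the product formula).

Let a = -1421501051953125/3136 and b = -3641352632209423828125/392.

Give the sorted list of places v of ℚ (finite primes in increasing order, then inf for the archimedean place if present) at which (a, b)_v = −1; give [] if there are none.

[5, 13, 23, inf]

(a, b) ≡ (-13, -32890) mod (ℚ^×)²; places V = {2, 3, 5, 7, 11, 13, 23, ∞}.
(a,b)_23: α=0, u≡22; β=1, v≡20 (mod 23); (22|23)=-1, (20|23)=-1; sign (−1)^0·-1^1·-1^0 = -1.
(a,b)_13: α=5, u≡9; β=5, v≡7 (mod 13); (9|13)=+1, (7|13)=-1; sign (−1)^0·+1^5·-1^5 = -1.
(a,b)_11: α=2, u≡5; β=3, v≡2 (mod 11); (5|11)=+1, (2|11)=-1; sign (−1)^0·+1^3·-1^2 = +1.
(a,b)_2: α=-6, β=-3; u≡3, v≡3 (mod 8); ε(u)ε(v)=1·1, αω(v)=-6·1, βω(u)=-3·1; sum ≡ 0  ⇒  +1.
(a,b)_∞: sgn(-13)=−, sgn(-32890)=−, so -1.
(a,b)_5: α=8, u≡2; β=11, v≡3 (mod 5); (2|5)=-1, (3|5)=-1; sign (−1)^0·-1^11·-1^8 = -1.
(a,b)_7: α=-2, u≡4; β=-2, v≡5 (mod 7); (4|7)=+1, (5|7)=-1; sign (−1)^0·+1^-2·-1^-2 = +1.
(a,b)_3: α=4, u≡2; β=8, v≡2 (mod 3); (2|3)=-1, (2|3)=-1; sign (−1)^0·-1^8·-1^4 = +1.
Ram(-13, -32890) = {5, 13, 23, ∞}; no ℚ_5-point on the conic.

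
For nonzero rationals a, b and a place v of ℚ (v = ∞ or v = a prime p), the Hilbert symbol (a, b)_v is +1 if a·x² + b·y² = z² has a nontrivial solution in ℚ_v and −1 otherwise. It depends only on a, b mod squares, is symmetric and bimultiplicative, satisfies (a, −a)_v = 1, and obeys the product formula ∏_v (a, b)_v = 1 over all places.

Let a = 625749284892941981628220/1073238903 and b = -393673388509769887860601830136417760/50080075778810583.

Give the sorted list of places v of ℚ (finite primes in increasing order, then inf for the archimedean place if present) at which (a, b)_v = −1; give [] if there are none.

Mod squares: a ≡ 84065, b ≡ -38111876530. Check v ∈ {∞, 2, 3, 5, 7, 11, 13, 17, 19, 23, 31, 43, 47, 53}.
v=47: a=47^2·(≡33), b=47^3·(≡19) mod 47; (33|47)=-1, (19|47)=-1; (−1)^{2·3·23}·(-1)^3·(-1)^2 = -1.
v=13: a=13^2·(≡7), b=13^3·(≡3) mod 13; (7|13)=-1, (3|13)=+1; (−1)^{2·3·6}·(-1)^3·(+1)^2 = -1.
v=∞: 84065 > 0 and -38111876530 < 0  ⇒  (a,b)_∞ = +1.
v=11: a=11^-2·(≡4), b=11^-4·(≡4) mod 11; (4|11)=+1, (4|11)=+1; (−1)^{-2·-4·5}·(+1)^-4·(+1)^-2 = +1.
v=2: v_2(a)=2, v_2(b)=5; units ≡ 1, 7 (mod 8); ε·ε+αω+βω = 0·1+2·0+5·0 ≡ 0  ⇒  (a,b)_2 = +1.
v=43: a=43^1·(≡37), b=43^1·(≡17) mod 43; (37|43)=-1, (17|43)=+1; (−1)^{1·1·21}·(-1)^1·(+1)^1 = +1.
v=31: a=31^2·(≡6), b=31^4·(≡28) mod 31; (6|31)=-1, (28|31)=+1; (−1)^{2·4·15}·(-1)^4·(+1)^2 = +1.
v=5: a=5^1·(≡3), b=5^1·(≡1) mod 5; (3|5)=-1, (1|5)=+1; (−1)^{1·1·2}·(-1)^1·(+1)^1 = -1.
v=23: a=23^-3·(≡19), b=23^-5·(≡18) mod 23; (19|23)=-1, (18|23)=+1; (−1)^{-3·-5·11}·(-1)^-5·(+1)^-3 = +1.
v=7: a=7^6·(≡2), b=7^7·(≡5) mod 7; (2|7)=+1, (5|7)=-1; (−1)^{6·7·3}·(+1)^7·(-1)^6 = +1.
v=19: a=19^2·(≡6), b=19^4·(≡5) mod 19; (6|19)=+1, (5|19)=+1; (−1)^{2·4·9}·(+1)^4·(+1)^2 = +1.
v=17: a=17^1·(≡2), b=17^1·(≡12) mod 17; (2|17)=+1, (12|17)=-1; (−1)^{1·1·8}·(+1)^1·(-1)^1 = -1.
v=53: a=53^2·(≡4), b=53^3·(≡35) mod 53; (4|53)=+1, (35|53)=-1; (−1)^{2·3·26}·(+1)^3·(-1)^2 = +1.
v=3: a=3^-6·(≡2), b=3^-12·(≡2) mod 3; (2|3)=-1, (2|3)=-1; (−1)^{-6·-12·1}·(-1)^-12·(-1)^-6 = +1.
(84065, -38111876530 / ℚ) ramifies at {5, 13, 17, 47}: a division algebra.

[5, 13, 17, 47]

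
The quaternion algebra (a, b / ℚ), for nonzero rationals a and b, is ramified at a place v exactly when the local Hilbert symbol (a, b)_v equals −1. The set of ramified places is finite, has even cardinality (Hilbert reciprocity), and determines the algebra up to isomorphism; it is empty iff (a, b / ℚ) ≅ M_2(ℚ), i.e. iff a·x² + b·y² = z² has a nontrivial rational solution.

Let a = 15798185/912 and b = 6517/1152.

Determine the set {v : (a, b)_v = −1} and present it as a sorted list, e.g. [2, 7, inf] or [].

Mod squares: a ≡ 3705, b ≡ 266. Check v ∈ {∞, 2, 3, 5, 7, 13, 17, 19, 29}.
v=19: a=19^-1·(≡16), b=19^1·(≡8) mod 19; (16|19)=+1, (8|19)=-1; (−1)^{-1·1·9}·(+1)^1·(-1)^-1 = +1.
v=29: a=29^2·(≡24), b=29^0·(≡1) mod 29; (24|29)=+1, (1|29)=+1; (−1)^{2·0·14}·(+1)^0·(+1)^2 = +1.
v=3: a=3^-1·(≡2), b=3^-2·(≡2) mod 3; (2|3)=-1, (2|3)=-1; (−1)^{-1·-2·1}·(-1)^-2·(-1)^-1 = -1.
v=5: a=5^1·(≡1), b=5^0·(≡1) mod 5; (1|5)=+1, (1|5)=+1; (−1)^{1·0·2}·(+1)^0·(+1)^1 = +1.
v=∞: 3705 > 0 and 266 > 0  ⇒  (a,b)_∞ = +1.
v=13: a=13^1·(≡9), b=13^0·(≡7) mod 13; (9|13)=+1, (7|13)=-1; (−1)^{1·0·6}·(+1)^0·(-1)^1 = -1.
v=7: a=7^0·(≡2), b=7^3·(≡3) mod 7; (2|7)=+1, (3|7)=-1; (−1)^{0·3·3}·(+1)^3·(-1)^0 = +1.
v=17: a=17^2·(≡4), b=17^0·(≡7) mod 17; (4|17)=+1, (7|17)=-1; (−1)^{2·0·8}·(+1)^0·(-1)^2 = +1.
v=2: v_2(a)=-4, v_2(b)=-7; units ≡ 1, 5 (mod 8); ε·ε+αω+βω = 0·0+-4·1+-7·0 ≡ 0  ⇒  (a,b)_2 = +1.
Ram(3705, 266) = {3, 13}; no ℚ_3-point on the conic.

[3, 13]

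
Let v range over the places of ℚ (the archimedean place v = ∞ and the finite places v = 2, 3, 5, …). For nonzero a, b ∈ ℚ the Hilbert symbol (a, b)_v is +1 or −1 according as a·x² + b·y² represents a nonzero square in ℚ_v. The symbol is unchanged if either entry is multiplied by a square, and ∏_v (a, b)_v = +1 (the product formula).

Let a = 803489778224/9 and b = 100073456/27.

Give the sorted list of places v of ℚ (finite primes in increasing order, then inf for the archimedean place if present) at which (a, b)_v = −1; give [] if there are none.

Mod squares: a ≡ 779, b ≡ 18763773. Check v ∈ {∞, 2, 3, 7, 19, 31, 37, 41}.
v=7: a=7^2·(≡2), b=7^1·(≡4) mod 7; (2|7)=+1, (4|7)=+1; (−1)^{2·1·3}·(+1)^1·(+1)^2 = +1.
v=19: a=19^1·(≡12), b=19^1·(≡9) mod 19; (12|19)=-1, (9|19)=+1; (−1)^{1·1·9}·(-1)^1·(+1)^1 = +1.
v=3: a=3^-2·(≡2), b=3^-3·(≡2) mod 3; (2|3)=-1, (2|3)=-1; (−1)^{-2·-3·1}·(-1)^-3·(-1)^-2 = -1.
v=37: a=37^2·(≡19), b=37^1·(≡16) mod 37; (19|37)=-1, (16|37)=+1; (−1)^{2·1·18}·(-1)^1·(+1)^2 = -1.
v=2: v_2(a)=4, v_2(b)=4; units ≡ 3, 5 (mod 8); ε·ε+αω+βω = 1·0+4·1+4·1 ≡ 0  ⇒  (a,b)_2 = +1.
v=41: a=41^1·(≡6), b=41^1·(≡29) mod 41; (6|41)=-1, (29|41)=-1; (−1)^{1·1·20}·(-1)^1·(-1)^1 = +1.
v=31: a=31^2·(≡20), b=31^1·(≡10) mod 31; (20|31)=+1, (10|31)=+1; (−1)^{2·1·15}·(+1)^1·(+1)^2 = +1.
v=∞: 779 > 0 and 18763773 > 0  ⇒  (a,b)_∞ = +1.
(779, 18763773 / ℚ) ramifies at {3, 37}: a division algebra.

[3, 37]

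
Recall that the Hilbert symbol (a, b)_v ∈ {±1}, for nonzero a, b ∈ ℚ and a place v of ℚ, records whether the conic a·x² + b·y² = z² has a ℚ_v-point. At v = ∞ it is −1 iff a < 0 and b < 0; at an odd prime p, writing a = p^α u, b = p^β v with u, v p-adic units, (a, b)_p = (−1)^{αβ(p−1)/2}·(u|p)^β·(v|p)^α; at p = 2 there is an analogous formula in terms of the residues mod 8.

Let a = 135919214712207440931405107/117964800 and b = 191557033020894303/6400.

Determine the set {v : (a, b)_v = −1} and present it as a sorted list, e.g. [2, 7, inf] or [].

[2, 17, 37, 47]

(a, b) ≡ (9519286, 23) mod (ℚ^×)²; places V = {2, 3, 5, 7, 17, 23, 31, 37, 47, ∞}.
(a,b)_7: α=7, u≡4; β=6, v≡2 (mod 7); (4|7)=+1, (2|7)=+1; sign (−1)^0·+1^6·+1^7 = +1.
(a,b)_2: α=-19, β=-8; u≡3, v≡7 (mod 8); ε(u)ε(v)=1·1, αω(v)=-19·0, βω(u)=-8·1; sum ≡ 1  ⇒  -1.
(a,b)_∞: sgn(9519286)=+, sgn(23)=+, so +1.
(a,b)_3: α=-2, u≡1; β=4, v≡2 (mod 3); (1|3)=+1, (2|3)=-1; sign (−1)^0·+1^4·-1^-2 = +1.
(a,b)_47: α=3, u≡13; β=2, v≡38 (mod 47); (13|47)=-1, (38|47)=-1; sign (−1)^0·-1^2·-1^3 = -1.
(a,b)_5: α=-2, u≡1; β=-2, v≡3 (mod 5); (1|5)=+1, (3|5)=-1; sign (−1)^0·+1^-2·-1^-2 = +1.
(a,b)_31: α=2, u≡27; β=0, v≡24 (mod 31); (27|31)=-1, (24|31)=-1; sign (−1)^0·-1^0·-1^2 = +1.
(a,b)_23: α=1, u≡15; β=1, v≡6 (mod 23); (15|23)=-1, (6|23)=+1; sign (−1)^1·-1^1·+1^1 = +1.
(a,b)_17: α=5, u≡11; β=2, v≡5 (mod 17); (11|17)=-1, (5|17)=-1; sign (−1)^0·-1^2·-1^5 = -1.
(a,b)_37: α=3, u≡22; β=2, v≡22 (mod 37); (22|37)=-1, (22|37)=-1; sign (−1)^0·-1^2·-1^3 = -1.
(9519286, 23 / ℚ) ramifies at {2, 17, 37, 47}: a division algebra.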